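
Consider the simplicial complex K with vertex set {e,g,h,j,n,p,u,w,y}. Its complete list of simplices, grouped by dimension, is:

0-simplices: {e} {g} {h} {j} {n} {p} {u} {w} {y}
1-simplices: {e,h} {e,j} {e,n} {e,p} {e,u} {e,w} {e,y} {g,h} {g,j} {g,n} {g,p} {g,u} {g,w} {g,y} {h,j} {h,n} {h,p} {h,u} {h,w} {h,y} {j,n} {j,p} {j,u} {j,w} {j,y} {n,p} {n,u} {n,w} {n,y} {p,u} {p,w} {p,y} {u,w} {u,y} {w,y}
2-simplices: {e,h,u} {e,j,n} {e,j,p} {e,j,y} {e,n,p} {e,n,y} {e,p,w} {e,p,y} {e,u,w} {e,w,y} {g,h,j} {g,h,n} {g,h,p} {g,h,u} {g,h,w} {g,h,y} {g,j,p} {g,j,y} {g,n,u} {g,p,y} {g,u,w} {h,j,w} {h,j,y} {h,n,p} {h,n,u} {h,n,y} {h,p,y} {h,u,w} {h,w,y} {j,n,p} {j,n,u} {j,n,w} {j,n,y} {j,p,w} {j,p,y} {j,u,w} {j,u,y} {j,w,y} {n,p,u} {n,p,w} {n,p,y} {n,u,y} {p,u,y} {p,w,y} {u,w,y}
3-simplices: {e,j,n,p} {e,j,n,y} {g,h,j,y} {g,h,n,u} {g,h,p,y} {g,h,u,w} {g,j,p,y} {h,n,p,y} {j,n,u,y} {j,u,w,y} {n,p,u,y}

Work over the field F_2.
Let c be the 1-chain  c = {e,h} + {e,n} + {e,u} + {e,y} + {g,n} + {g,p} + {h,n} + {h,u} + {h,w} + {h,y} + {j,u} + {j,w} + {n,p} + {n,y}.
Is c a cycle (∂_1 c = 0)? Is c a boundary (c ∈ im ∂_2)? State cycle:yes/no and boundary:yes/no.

n_0=9 n_1=35 n_2=45 n_3=11  [Z2]
∂1: piv[eh,ej,en,ep,eu,ew,ey,gh] rk=8  ker:gj,gn,gp,gu,gw,gy,hj,hn,hp,hu,hw,hy,jn,jp,ju,jw,jy,np,nu,nw,ny,pu,pw,py,uw,uy,wy
∂2: piv[ehu,ejn,ejp,ejy,enp,eny,epw,epy,euw,ewy,ghj,ghn,ghp,ghu,ghw,ghy,gjp,gjy,gnu,guw,hjw,hnp,hwy,jnu,jnw,juy,npu] rk=27  ker:gpy,hjy,hnu,hny,hpy,huw,jnp,jny,jpw,jpy,juw,jwy,npw,npy,nuy,puy,pwy,uwy
∂3: piv[ejnp,ejny,ghjy,ghnu,ghpy,ghuw,gjpy,hnpy,jnuy,juwy,npuy] rk=11
∂1c = {h} + {n} + {u} + {y}

cycle:no boundary:no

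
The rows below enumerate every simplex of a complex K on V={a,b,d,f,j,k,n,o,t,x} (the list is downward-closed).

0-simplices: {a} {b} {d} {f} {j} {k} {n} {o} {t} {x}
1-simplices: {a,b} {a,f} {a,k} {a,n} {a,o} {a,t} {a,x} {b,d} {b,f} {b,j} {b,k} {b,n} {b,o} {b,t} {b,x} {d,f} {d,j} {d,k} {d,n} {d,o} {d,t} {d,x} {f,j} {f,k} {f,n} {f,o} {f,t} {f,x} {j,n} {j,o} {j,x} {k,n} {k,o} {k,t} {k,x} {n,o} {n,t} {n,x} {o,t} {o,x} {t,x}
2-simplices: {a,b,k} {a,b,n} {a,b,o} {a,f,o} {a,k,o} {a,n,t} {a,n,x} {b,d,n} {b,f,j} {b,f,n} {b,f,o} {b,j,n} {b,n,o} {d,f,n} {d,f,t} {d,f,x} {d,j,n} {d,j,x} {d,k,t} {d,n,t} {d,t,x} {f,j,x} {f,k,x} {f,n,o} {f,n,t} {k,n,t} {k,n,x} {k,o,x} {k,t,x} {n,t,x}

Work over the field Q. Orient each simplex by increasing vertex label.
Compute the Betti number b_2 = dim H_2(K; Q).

n_0=10 n_1=41 n_2=30  [Q]
∂1: piv[ab,af,ak,an,ao,at,ax,bd,bj] rk=9  ker:bf,bk,bn,bo,bt,bx,df,dj,dk,dn,do,dt,dx,fj,fk,fn,fo,ft,fx,jn,jo,jx,kn,ko,kt,kx,no,nt,nx,ot,ox,tx
∂2: piv[abk,abn,abo,afo,ako,ant,anx,bdn,bfj,bfn,bfo,bjn,bno,dfn,dft,dfx,djn,djx,dkt,dnt,dtx,fkx,knt,knx,kox,ktx] rk=26  ker:fjx,fno,fnt,ntx
b_2=(30−26)−0=4

b_2=4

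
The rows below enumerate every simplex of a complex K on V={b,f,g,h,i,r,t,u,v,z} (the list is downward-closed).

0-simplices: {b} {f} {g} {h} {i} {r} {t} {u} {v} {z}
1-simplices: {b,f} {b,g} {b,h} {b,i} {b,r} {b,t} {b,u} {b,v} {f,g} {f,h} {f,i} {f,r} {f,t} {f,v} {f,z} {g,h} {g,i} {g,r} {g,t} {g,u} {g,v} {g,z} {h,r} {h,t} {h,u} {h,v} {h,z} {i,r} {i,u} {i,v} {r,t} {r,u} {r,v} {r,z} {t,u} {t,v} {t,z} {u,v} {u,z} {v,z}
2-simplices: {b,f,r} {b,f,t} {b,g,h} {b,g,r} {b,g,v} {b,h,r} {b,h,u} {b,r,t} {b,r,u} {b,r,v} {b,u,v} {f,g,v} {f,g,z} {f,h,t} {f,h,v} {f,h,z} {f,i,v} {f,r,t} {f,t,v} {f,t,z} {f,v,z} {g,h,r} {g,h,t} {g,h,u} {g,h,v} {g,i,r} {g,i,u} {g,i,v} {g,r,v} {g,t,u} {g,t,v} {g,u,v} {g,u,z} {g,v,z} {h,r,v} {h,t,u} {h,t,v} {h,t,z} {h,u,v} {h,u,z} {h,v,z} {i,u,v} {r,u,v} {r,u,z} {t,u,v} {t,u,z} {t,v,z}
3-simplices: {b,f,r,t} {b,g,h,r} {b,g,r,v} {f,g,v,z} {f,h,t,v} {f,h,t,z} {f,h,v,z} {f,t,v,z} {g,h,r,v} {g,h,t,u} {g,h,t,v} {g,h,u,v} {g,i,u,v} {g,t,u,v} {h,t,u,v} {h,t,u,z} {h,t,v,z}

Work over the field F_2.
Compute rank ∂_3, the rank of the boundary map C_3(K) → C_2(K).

rank∂_3=15

n_0=10 n_1=40 n_2=47 n_3=17  [Z2]
∂1: piv[bf,bg,bh,bi,br,bt,bu,bv,fz] rk=9  ker:fg,fh,fi,fr,ft,fv,gh,gi,gr,gt,gu,gv,gz,hr,ht,hu,hv,hz,ir,iu,iv,rt,ru,rv,rz,tu,tv,tz,uv,uz,vz
∂2: piv[bfr,bft,bgh,bgr,bgv,bhr,bhu,brt,bru,brv,buv,fgv,fgz,fht,fhv,fhz,fiv,ftv,ftz,fvz,ght,ghu,ghv,gir,giu,giv,gtu,guz,ruz] rk=29  ker:frt,ghr,grv,gtv,guv,gvz,hrv,htu,htv,htz,huv,huz,hvz,iuv,ruv,tuv,tuz,tvz
∂3: piv[bfrt,bghr,bgrv,fgvz,fhtv,fhtz,fhvz,ftvz,ghrv,ghtu,ghtv,ghuv,giuv,gtuv,htuz] rk=15  ker:htuv,htvz
rk∂_3=15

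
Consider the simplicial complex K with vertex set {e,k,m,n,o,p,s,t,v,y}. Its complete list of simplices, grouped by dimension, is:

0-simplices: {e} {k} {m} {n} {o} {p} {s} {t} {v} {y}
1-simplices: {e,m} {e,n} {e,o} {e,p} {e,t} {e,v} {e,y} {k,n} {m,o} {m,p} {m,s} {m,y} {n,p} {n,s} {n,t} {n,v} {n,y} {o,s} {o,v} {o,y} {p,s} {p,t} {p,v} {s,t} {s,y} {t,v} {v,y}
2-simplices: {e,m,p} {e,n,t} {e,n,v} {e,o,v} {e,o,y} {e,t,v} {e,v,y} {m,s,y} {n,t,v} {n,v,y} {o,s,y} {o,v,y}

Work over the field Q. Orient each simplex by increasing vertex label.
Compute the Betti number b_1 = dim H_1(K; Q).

b_1=8

n_0=10 n_1=27 n_2=12  [Q]
∂1: piv[em,en,eo,ep,et,ev,ey,kn,ms] rk=9  ker:mo,mp,my,np,ns,nt,nv,ny,os,ov,oy,ps,pt,pv,st,sy,tv,vy
∂2: piv[emp,ent,env,eov,eoy,etv,evy,msy,nvy,osy] rk=10  ker:ntv,ovy
b_1=(27−9)−10=8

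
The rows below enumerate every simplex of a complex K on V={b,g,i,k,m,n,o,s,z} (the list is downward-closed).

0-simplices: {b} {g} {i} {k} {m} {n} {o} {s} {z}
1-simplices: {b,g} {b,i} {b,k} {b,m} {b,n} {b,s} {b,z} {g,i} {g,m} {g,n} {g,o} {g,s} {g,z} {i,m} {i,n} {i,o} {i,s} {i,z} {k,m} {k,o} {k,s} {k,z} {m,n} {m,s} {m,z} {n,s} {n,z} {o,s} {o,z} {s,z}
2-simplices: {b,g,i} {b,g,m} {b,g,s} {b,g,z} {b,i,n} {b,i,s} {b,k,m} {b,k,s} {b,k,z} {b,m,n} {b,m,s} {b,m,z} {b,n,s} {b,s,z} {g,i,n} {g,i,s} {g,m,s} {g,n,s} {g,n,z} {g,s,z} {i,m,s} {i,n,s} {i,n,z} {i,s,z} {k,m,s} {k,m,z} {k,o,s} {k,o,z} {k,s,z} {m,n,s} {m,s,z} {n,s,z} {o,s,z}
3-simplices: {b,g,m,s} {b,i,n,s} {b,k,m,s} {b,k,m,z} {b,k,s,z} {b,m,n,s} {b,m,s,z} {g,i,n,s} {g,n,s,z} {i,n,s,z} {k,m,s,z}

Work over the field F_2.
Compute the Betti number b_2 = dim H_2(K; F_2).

n_0=9 n_1=30 n_2=33 n_3=11  [Z2]
∂1: piv[bg,bi,bk,bm,bn,bs,bz,go] rk=8  ker:gi,gm,gn,gs,gz,im,in,io,is,iz,km,ko,ks,kz,mn,ms,mz,ns,nz,os,oz,sz
∂2: piv[bgi,bgm,bgs,bgz,bin,bis,bkm,bks,bkz,bmn,bms,bmz,bns,bsz,gin,gnz,ims,inz,kos,koz] rk=20  ker:gis,gms,gns,gsz,ins,isz,kms,kmz,ksz,mns,msz,nsz,osz
∂3: piv[bgms,bins,bkms,bkmz,bksz,bmns,bmsz,gins,gnsz,insz] rk=10  ker:kmsz
b_2=(33−20)−10=3

b_2=3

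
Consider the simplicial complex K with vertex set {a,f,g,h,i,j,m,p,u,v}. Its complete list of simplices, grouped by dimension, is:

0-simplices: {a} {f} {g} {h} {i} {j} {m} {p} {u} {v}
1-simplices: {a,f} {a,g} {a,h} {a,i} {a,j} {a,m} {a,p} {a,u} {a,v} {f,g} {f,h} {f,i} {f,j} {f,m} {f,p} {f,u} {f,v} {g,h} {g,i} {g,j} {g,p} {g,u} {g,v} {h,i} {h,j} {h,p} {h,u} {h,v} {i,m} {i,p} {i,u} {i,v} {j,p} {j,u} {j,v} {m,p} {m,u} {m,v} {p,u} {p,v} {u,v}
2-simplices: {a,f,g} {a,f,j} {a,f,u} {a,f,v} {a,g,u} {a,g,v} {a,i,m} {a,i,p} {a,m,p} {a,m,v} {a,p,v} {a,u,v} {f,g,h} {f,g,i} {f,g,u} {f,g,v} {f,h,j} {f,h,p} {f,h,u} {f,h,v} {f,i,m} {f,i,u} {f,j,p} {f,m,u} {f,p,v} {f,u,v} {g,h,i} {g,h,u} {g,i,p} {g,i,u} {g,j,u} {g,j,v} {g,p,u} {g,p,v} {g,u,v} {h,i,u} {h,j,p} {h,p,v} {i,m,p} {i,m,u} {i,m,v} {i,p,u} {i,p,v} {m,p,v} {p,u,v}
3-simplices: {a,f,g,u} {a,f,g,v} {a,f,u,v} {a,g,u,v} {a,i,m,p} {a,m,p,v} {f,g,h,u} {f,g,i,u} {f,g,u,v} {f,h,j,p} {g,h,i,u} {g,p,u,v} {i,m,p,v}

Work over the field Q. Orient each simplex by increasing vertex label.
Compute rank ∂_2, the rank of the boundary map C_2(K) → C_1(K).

rank∂_2=30

n_0=10 n_1=41 n_2=45 n_3=13  [Q]
∂1: piv[af,ag,ah,ai,aj,am,ap,au,av] rk=9  ker:fg,fh,fi,fj,fm,fp,fu,fv,gh,gi,gj,gp,gu,gv,hi,hj,hp,hu,hv,im,ip,iu,iv,jp,ju,jv,mp,mu,mv,pu,pv,uv
∂2: piv[afg,afj,afu,afv,agu,agv,aim,aip,amp,amv,apv,auv,fgh,fgi,fhj,fhp,fhu,fhv,fim,fiu,fjp,fmu,fpv,ghi,gip,gju,gjv,gpu,gpv,imv] rk=30  ker:fgu,fgv,fuv,ghu,giu,guv,hiu,hjp,hpv,imp,imu,ipu,ipv,mpv,puv
∂3: piv[afgu,afgv,afuv,aguv,aimp,ampv,fghu,fgiu,fhjp,ghiu,gpuv,impv] rk=12  ker:fguv
rk∂_2=30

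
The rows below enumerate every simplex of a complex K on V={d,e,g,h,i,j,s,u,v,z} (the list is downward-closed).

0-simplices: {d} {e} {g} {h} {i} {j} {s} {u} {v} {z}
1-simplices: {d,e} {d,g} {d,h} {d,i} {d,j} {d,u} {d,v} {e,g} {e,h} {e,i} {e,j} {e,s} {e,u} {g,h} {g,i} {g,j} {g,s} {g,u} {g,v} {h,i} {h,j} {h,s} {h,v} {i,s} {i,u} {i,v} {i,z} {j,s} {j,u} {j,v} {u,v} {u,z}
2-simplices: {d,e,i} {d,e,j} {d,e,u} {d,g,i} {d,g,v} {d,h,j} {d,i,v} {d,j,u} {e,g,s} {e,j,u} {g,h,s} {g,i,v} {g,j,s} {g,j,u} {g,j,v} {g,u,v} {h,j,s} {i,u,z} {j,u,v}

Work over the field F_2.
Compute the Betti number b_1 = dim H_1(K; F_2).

n_0=10 n_1=32 n_2=19  [Z2]
∂1: piv[de,dg,dh,di,dj,du,dv,es,iz] rk=9  ker:eg,eh,ei,ej,eu,gh,gi,gj,gs,gu,gv,hi,hj,hs,hv,is,iu,iv,js,ju,jv,uv,uz
∂2: piv[dei,dej,deu,dgi,dgv,dhj,div,dju,egs,ghs,gjs,gju,gjv,guv,hjs,iuz] rk=16  ker:eju,giv,juv
b_1=(32−9)−16=7

b_1=7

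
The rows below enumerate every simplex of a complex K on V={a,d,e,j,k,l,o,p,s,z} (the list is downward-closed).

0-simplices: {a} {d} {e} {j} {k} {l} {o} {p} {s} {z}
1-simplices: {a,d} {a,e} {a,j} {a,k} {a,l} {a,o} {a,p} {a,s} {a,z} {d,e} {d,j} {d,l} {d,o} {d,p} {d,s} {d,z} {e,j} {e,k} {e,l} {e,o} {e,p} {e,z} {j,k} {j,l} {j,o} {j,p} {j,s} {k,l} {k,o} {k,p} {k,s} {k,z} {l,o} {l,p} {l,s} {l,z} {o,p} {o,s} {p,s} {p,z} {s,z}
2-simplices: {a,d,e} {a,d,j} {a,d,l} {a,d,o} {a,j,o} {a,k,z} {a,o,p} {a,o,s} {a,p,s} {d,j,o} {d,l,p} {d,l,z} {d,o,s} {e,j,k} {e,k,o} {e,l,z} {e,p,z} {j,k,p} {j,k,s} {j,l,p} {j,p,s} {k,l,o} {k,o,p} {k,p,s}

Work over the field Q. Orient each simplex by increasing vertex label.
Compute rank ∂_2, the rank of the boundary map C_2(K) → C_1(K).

n_0=10 n_1=41 n_2=24  [Q]
∂1: piv[ad,ae,aj,ak,al,ao,ap,as,az] rk=9  ker:de,dj,dl,do,dp,ds,dz,ej,ek,el,eo,ep,ez,jk,jl,jo,jp,js,kl,ko,kp,ks,kz,lo,lp,ls,lz,op,os,ps,pz,sz
∂2: piv[ade,adj,adl,ado,ajo,akz,aop,aos,aps,dlp,dlz,dos,ejk,eko,elz,epz,jkp,jks,jlp,jps,klo,kop] rk=22  ker:djo,kps
rk∂_2=22

rank∂_2=22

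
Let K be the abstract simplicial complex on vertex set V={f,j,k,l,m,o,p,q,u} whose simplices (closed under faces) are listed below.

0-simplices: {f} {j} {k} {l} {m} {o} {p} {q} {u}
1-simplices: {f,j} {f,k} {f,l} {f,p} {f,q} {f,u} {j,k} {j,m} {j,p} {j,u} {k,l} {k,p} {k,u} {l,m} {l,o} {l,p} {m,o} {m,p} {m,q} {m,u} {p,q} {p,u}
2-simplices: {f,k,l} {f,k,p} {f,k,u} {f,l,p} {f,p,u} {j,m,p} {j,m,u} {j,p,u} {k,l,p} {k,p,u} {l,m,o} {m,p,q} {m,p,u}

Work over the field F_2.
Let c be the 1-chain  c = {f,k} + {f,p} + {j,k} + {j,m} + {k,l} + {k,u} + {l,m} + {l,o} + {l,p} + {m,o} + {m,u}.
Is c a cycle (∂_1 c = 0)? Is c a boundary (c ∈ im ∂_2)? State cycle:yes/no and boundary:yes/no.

n_0=9 n_1=22 n_2=13  [Z2]
∂1: piv[fj,fk,fl,fp,fq,fu,jm,lo] rk=8  ker:jk,jp,ju,kl,kp,ku,lm,lp,mo,mp,mq,mu,pq,pu
∂2: piv[fkl,fkp,fku,flp,fpu,jmp,jmu,jpu,lmo,mpq] rk=10  ker:klp,kpu,mpu
∂1c = 0
c vs im∂2: residual ≠ 0 ⇒ not boundary

cycle:yes boundary:no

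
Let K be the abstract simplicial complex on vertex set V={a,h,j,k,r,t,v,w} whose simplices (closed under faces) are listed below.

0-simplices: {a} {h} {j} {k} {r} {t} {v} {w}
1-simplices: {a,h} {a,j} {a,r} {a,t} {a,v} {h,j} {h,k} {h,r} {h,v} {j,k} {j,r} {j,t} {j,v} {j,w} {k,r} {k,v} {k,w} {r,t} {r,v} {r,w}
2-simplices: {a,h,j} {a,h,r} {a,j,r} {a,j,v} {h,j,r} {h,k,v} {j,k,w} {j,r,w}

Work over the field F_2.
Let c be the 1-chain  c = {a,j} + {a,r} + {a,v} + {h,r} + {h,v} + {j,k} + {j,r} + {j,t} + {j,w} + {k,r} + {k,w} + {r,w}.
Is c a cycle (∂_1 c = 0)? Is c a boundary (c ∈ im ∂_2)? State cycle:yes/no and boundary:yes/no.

n_0=8 n_1=20 n_2=8  [Z2]
∂1: piv[ah,aj,ar,at,av,hk,jw] rk=7  ker:hj,hr,hv,jk,jr,jt,jv,kr,kv,kw,rt,rv,rw
∂2: piv[ahj,ahr,ajr,ajv,hkv,jkw,jrw] rk=7  ker:hjr
∂1c = {a} + {j} + {k} + {r} + {t} + {w}

cycle:no boundary:no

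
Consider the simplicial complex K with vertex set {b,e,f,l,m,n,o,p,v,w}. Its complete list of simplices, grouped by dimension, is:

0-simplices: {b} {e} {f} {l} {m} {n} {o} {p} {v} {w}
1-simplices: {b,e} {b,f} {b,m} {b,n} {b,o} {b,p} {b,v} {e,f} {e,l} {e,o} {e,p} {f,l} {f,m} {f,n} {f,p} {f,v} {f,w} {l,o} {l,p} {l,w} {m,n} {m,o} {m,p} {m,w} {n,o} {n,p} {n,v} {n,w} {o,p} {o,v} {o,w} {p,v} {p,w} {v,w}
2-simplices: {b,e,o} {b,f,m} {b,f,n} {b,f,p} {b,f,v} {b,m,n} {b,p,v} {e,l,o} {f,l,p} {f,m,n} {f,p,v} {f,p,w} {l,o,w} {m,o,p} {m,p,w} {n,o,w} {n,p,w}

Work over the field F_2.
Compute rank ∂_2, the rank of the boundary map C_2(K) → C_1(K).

rank∂_2=15

n_0=10 n_1=34 n_2=17  [Z2]
∂1: piv[be,bf,bm,bn,bo,bp,bv,el,fw] rk=9  ker:ef,eo,ep,fl,fm,fn,fp,fv,lo,lp,lw,mn,mo,mp,mw,no,np,nv,nw,op,ov,ow,pv,pw,vw
∂2: piv[beo,bfm,bfn,bfp,bfv,bmn,bpv,elo,flp,fpw,low,mop,mpw,now,npw] rk=15  ker:fmn,fpv
rk∂_2=15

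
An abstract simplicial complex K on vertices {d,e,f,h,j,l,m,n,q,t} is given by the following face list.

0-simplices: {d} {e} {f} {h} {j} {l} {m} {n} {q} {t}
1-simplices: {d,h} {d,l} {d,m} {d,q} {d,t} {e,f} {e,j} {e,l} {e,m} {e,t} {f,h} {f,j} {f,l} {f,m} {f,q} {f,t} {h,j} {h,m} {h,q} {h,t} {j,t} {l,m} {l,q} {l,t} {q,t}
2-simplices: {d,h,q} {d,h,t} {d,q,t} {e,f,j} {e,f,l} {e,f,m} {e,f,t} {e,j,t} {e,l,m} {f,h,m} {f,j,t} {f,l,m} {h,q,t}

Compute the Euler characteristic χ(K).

n_0=10 n_1=25 n_2=13
χ=+10−25+13=-2

χ(K)=-2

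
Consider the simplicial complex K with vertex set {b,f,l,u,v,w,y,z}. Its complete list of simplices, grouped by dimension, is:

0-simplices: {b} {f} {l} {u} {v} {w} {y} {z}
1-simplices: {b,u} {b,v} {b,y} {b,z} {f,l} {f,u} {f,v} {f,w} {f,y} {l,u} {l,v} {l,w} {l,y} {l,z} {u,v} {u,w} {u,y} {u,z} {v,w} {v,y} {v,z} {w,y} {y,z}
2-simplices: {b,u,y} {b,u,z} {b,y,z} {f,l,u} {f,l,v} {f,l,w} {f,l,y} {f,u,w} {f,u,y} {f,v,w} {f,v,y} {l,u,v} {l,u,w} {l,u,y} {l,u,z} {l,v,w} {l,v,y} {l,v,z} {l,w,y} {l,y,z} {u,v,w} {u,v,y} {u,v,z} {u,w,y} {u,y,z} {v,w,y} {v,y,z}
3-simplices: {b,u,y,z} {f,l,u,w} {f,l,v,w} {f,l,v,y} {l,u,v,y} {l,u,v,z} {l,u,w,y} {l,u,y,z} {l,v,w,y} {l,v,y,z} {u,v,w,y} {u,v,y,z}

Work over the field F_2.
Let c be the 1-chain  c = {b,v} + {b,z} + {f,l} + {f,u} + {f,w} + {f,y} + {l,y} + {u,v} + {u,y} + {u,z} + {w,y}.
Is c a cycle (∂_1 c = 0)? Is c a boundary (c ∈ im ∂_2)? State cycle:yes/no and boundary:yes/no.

n_0=8 n_1=23 n_2=27 n_3=12  [Z2]
∂1: piv[bu,bv,by,bz,fl,fu,fw] rk=7  ker:fv,fy,lu,lv,lw,ly,lz,uv,uw,uy,uz,vw,vy,vz,wy,yz
∂2: piv[buy,buz,byz,flu,flv,flw,fly,fuw,fuy,fvw,fvy,luv,luz,lvz,lwy] rk=15  ker:luw,luy,lvw,lvy,lyz,uvw,uvy,uvz,uwy,uyz,vwy,vyz
∂3: piv[buyz,fluw,flvw,flvy,luvy,luvz,luwy,luyz,lvwy,lvyz,uvwy] rk=11  ker:uvyz
∂1c = 0
c vs im∂2: residual ≠ 0 ⇒ not boundary

cycle:yes boundary:no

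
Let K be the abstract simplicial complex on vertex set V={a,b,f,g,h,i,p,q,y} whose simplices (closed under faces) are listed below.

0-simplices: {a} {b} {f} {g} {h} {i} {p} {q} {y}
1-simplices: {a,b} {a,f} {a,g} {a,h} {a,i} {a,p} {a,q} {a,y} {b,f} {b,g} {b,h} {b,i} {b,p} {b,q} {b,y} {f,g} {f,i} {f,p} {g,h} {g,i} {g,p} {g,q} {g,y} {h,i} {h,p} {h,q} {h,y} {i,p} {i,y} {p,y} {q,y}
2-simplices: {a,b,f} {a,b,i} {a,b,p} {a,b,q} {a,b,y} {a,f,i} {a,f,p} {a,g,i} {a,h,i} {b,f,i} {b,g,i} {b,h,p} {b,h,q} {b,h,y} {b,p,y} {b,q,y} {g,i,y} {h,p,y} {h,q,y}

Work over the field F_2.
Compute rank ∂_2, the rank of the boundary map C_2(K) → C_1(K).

n_0=9 n_1=31 n_2=19  [Z2]
∂1: piv[ab,af,ag,ah,ai,ap,aq,ay] rk=8  ker:bf,bg,bh,bi,bp,bq,by,fg,fi,fp,gh,gi,gp,gq,gy,hi,hp,hq,hy,ip,iy,py,qy
∂2: piv[abf,abi,abp,abq,aby,afi,afp,agi,ahi,bgi,bhp,bhq,bhy,bpy,bqy,giy] rk=16  ker:bfi,hpy,hqy
rk∂_2=16

rank∂_2=16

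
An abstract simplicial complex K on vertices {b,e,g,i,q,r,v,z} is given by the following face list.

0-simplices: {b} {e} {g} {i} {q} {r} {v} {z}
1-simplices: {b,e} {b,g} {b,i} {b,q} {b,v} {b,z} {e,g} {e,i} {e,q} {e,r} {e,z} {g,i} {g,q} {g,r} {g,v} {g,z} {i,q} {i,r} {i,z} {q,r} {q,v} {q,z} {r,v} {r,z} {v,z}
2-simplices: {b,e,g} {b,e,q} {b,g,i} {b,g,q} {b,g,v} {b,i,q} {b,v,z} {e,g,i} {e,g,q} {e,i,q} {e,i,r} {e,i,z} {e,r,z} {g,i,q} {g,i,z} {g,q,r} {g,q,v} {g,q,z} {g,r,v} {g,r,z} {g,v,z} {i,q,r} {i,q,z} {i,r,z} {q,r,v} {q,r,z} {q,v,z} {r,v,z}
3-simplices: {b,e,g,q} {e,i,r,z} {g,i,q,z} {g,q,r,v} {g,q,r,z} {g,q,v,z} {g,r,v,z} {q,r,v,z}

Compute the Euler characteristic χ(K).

χ(K)=3

n_0=8 n_1=25 n_2=28 n_3=8
χ=+8−25+28−8=3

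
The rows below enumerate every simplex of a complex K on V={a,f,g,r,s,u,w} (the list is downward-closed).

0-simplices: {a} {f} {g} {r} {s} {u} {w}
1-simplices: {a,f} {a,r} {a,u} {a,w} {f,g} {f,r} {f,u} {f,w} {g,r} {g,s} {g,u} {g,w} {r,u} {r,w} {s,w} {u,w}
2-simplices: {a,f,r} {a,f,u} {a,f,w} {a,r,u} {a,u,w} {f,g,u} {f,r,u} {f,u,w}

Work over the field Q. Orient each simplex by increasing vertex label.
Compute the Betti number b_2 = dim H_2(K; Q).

b_2=2

n_0=7 n_1=16 n_2=8  [Q]
∂1: piv[af,ar,au,aw,fg,gs] rk=6  ker:fr,fu,fw,gr,gu,gw,ru,rw,sw,uw
∂2: piv[afr,afu,afw,aru,auw,fgu] rk=6  ker:fru,fuw
b_2=(8−6)−0=2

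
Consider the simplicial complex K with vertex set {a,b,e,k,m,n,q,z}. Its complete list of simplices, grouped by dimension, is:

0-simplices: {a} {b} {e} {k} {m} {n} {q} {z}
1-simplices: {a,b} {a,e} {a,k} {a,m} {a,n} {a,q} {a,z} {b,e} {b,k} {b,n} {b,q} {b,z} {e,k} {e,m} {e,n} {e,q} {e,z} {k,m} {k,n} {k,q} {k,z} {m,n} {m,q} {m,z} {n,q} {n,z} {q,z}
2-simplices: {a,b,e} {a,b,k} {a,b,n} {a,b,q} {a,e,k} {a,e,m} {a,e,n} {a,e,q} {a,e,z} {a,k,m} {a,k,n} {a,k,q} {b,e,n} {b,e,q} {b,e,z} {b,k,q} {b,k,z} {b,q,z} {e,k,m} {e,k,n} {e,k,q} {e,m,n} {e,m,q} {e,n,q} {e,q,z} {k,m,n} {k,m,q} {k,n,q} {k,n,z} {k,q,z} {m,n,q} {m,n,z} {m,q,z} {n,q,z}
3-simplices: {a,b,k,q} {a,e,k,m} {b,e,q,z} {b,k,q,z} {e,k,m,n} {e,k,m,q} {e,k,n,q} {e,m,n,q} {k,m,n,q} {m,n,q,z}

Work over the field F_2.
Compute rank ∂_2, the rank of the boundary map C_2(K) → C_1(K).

rank∂_2=20

n_0=8 n_1=27 n_2=34 n_3=10  [Z2]
∂1: piv[ab,ae,ak,am,an,aq,az] rk=7  ker:be,bk,bn,bq,bz,ek,em,en,eq,ez,km,kn,kq,kz,mn,mq,mz,nq,nz,qz
∂2: piv[abe,abk,abn,abq,aek,aem,aen,aeq,aez,akm,akn,akq,bez,bkz,bqz,emn,emq,enq,knz,mnz] rk=20  ker:ben,beq,bkq,ekm,ekn,ekq,eqz,kmn,kmq,knq,kqz,mnq,mqz,nqz
∂3: piv[abkq,aekm,beqz,bkqz,ekmn,ekmq,eknq,emnq,mnqz] rk=9  ker:kmnq
rk∂_2=20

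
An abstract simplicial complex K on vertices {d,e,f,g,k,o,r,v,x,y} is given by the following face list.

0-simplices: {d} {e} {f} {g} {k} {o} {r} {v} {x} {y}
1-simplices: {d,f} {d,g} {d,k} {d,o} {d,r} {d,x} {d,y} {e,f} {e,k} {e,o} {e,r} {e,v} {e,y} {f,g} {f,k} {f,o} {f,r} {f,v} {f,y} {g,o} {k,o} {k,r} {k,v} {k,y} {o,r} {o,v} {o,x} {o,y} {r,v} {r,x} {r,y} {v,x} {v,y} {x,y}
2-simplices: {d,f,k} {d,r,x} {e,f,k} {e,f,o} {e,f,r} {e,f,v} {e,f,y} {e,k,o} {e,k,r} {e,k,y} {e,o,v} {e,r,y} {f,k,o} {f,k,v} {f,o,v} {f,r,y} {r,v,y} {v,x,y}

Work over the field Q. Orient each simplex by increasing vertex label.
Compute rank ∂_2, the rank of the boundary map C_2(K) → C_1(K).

rank∂_2=15

n_0=10 n_1=34 n_2=18  [Q]
∂1: piv[df,dg,dk,do,dr,dx,dy,ef,ev] rk=9  ker:ek,eo,er,ey,fg,fk,fo,fr,fv,fy,go,ko,kr,kv,ky,or,ov,ox,oy,rv,rx,ry,vx,vy,xy
∂2: piv[dfk,drx,efk,efo,efr,efv,efy,eko,ekr,eky,eov,ery,fkv,rvy,vxy] rk=15  ker:fko,fov,fry
rk∂_2=15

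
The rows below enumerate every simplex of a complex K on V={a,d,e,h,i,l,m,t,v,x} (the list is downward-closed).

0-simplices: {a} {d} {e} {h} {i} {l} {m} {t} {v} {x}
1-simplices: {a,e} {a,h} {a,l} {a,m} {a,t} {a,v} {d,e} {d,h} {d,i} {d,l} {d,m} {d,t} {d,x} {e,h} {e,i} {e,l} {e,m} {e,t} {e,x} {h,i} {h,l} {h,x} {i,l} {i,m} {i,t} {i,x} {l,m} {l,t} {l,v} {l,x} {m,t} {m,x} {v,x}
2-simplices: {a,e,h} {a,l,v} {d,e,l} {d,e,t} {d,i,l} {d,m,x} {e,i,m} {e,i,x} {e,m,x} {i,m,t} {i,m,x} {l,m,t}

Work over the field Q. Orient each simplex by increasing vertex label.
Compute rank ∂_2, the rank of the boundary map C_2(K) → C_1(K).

rank∂_2=11

n_0=10 n_1=33 n_2=12  [Q]
∂1: piv[ae,ah,al,am,at,av,de,di,dx] rk=9  ker:dh,dl,dm,dt,eh,ei,el,em,et,ex,hi,hl,hx,il,im,it,ix,lm,lt,lv,lx,mt,mx,vx
∂2: piv[aeh,alv,del,det,dil,dmx,eim,eix,emx,imt,lmt] rk=11  ker:imx
rk∂_2=11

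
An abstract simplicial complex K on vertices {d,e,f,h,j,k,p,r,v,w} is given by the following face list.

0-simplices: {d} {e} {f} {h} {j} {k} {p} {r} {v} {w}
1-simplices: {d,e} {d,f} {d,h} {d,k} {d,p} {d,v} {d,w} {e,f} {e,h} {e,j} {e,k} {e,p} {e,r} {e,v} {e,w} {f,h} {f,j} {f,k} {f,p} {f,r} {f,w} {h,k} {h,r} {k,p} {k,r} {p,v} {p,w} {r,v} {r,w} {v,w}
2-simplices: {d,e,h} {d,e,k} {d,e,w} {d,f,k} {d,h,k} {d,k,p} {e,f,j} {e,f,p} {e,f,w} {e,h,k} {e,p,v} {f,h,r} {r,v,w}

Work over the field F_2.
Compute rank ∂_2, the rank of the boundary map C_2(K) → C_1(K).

rank∂_2=12

n_0=10 n_1=30 n_2=13  [Z2]
∂1: piv[de,df,dh,dk,dp,dv,dw,ej,er] rk=9  ker:ef,eh,ek,ep,ev,ew,fh,fj,fk,fp,fr,fw,hk,hr,kp,kr,pv,pw,rv,rw,vw
∂2: piv[deh,dek,dew,dfk,dhk,dkp,efj,efp,efw,epv,fhr,rvw] rk=12  ker:ehk
rk∂_2=12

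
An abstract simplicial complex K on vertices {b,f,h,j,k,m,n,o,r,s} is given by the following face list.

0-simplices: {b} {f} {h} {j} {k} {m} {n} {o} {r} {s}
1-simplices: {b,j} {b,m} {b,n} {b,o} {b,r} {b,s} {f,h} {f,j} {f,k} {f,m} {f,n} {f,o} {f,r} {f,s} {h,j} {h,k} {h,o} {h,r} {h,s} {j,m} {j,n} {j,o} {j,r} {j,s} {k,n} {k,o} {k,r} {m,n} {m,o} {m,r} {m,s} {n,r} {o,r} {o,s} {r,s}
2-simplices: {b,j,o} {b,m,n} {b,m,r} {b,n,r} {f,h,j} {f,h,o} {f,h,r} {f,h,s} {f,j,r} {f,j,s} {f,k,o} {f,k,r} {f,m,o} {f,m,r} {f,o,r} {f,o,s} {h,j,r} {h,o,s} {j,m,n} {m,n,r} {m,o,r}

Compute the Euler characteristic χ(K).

n_0=10 n_1=35 n_2=21
χ=+10−35+21=-4

χ(K)=-4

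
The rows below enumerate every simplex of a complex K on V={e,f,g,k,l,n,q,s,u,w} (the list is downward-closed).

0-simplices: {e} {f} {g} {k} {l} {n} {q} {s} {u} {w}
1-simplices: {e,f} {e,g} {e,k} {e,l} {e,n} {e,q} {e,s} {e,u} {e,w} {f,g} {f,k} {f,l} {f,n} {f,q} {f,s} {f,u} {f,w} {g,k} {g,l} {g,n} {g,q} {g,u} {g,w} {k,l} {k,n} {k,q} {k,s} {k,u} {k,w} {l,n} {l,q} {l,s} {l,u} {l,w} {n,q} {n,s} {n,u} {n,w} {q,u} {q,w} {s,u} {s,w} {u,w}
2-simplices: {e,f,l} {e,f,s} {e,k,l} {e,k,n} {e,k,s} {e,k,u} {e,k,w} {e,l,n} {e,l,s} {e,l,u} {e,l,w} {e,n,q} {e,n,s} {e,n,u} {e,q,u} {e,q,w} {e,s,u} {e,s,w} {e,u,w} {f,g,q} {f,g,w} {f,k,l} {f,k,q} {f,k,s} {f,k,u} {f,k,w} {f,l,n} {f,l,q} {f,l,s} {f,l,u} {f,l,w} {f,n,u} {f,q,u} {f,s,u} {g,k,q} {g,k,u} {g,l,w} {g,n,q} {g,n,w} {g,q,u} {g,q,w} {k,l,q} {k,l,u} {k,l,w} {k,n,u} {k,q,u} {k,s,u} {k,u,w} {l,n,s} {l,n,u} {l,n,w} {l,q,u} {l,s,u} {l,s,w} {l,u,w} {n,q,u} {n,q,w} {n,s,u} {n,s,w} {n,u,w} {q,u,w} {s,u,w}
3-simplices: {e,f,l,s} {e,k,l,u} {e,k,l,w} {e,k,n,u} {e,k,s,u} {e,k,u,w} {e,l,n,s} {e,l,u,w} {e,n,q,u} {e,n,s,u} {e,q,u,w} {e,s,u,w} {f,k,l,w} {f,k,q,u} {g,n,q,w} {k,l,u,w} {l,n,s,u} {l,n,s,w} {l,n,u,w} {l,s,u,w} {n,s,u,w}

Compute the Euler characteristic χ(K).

n_0=10 n_1=43 n_2=62 n_3=21
χ=+10−43+62−21=8

χ(K)=8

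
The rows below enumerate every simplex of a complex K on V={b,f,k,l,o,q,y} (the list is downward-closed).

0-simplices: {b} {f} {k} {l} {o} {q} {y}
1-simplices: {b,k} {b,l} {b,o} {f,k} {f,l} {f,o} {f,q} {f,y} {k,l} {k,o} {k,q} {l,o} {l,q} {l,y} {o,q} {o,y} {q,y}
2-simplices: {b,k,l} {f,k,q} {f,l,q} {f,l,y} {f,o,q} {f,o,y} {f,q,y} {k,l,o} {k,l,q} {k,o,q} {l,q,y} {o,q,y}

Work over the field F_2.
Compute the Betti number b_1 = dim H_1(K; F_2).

n_0=7 n_1=17 n_2=12  [Z2]
∂1: piv[bk,bl,bo,fk,fq,fy] rk=6  ker:fl,fo,kl,ko,kq,lo,lq,ly,oq,oy,qy
∂2: piv[bkl,fkq,flq,fly,foq,foy,fqy,klo,klq,koq] rk=10  ker:lqy,oqy
b_1=(17−6)−10=1

b_1=1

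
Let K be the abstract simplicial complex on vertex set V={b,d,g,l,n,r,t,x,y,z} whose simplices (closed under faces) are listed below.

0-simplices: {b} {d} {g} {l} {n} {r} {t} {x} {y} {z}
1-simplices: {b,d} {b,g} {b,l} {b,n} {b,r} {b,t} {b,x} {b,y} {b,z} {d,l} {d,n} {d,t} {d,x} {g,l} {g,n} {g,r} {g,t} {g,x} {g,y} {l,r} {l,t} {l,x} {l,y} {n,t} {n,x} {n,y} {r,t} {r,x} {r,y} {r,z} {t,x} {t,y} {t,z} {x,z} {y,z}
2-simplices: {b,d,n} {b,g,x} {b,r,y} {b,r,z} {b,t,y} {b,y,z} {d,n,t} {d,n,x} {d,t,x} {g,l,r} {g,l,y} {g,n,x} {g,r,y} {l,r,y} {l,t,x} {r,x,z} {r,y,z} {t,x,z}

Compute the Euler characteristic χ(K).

χ(K)=-7

n_0=10 n_1=35 n_2=18
χ=+10−35+18=-7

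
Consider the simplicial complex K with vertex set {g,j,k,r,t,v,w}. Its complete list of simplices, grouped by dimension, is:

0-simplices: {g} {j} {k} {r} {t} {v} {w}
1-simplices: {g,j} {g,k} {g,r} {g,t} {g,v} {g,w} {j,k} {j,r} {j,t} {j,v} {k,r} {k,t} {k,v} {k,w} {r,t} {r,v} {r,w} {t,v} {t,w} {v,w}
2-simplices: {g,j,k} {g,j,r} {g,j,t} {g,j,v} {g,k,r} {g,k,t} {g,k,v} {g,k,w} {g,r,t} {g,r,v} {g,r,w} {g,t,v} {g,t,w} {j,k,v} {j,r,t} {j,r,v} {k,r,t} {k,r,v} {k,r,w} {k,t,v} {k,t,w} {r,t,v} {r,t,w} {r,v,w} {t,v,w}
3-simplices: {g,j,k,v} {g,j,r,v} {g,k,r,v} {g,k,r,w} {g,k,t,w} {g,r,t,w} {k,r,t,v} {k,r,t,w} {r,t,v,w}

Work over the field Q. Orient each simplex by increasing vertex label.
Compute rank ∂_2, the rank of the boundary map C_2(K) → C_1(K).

n_0=7 n_1=20 n_2=25 n_3=9  [Q]
∂1: piv[gj,gk,gr,gt,gv,gw] rk=6  ker:jk,jr,jt,jv,kr,kt,kv,kw,rt,rv,rw,tv,tw,vw
∂2: piv[gjk,gjr,gjt,gjv,gkr,gkt,gkv,gkw,grt,grv,grw,gtv,gtw,rvw] rk=14  ker:jkv,jrt,jrv,krt,krv,krw,ktv,ktw,rtv,rtw,tvw
∂3: piv[gjkv,gjrv,gkrv,gkrw,gktw,grtw,krtv,krtw,rtvw] rk=9
rk∂_2=14

rank∂_2=14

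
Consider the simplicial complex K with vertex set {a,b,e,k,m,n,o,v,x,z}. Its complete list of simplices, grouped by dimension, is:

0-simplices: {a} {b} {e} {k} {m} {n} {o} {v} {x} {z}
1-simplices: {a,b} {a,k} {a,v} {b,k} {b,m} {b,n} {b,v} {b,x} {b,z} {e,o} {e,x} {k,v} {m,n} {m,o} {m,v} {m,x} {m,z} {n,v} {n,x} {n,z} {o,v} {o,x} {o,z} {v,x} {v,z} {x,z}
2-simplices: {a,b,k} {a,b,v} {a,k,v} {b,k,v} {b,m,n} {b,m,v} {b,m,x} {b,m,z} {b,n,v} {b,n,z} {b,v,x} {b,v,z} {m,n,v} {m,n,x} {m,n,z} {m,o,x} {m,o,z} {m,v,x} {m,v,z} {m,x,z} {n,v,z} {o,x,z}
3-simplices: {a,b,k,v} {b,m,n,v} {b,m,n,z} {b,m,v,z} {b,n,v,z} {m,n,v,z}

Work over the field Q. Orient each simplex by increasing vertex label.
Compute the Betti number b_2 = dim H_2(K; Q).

b_2=2

n_0=10 n_1=26 n_2=22 n_3=6  [Q]
∂1: piv[ab,ak,av,bm,bn,bx,bz,eo,ex] rk=9  ker:bk,bv,kv,mn,mo,mv,mx,mz,nv,nx,nz,ov,ox,oz,vx,vz,xz
∂2: piv[abk,abv,akv,bmn,bmv,bmx,bmz,bnv,bnz,bvx,bvz,mnx,mox,moz,mxz] rk=15  ker:bkv,mnv,mnz,mvx,mvz,nvz,oxz
∂3: piv[abkv,bmnv,bmnz,bmvz,bnvz] rk=5  ker:mnvz
b_2=(22−15)−5=2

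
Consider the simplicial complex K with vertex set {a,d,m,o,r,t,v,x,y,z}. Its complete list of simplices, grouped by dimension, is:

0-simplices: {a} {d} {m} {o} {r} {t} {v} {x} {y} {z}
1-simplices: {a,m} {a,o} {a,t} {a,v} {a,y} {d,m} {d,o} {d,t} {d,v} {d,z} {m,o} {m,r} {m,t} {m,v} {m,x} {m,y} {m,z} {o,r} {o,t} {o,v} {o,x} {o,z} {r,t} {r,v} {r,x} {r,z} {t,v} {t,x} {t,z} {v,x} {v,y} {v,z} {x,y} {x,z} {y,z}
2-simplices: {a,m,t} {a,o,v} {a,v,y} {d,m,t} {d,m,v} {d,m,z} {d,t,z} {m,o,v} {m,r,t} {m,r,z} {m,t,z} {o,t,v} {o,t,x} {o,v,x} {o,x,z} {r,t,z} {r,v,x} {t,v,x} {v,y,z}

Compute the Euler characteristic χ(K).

χ(K)=-6

n_0=10 n_1=35 n_2=19
χ=+10−35+19=-6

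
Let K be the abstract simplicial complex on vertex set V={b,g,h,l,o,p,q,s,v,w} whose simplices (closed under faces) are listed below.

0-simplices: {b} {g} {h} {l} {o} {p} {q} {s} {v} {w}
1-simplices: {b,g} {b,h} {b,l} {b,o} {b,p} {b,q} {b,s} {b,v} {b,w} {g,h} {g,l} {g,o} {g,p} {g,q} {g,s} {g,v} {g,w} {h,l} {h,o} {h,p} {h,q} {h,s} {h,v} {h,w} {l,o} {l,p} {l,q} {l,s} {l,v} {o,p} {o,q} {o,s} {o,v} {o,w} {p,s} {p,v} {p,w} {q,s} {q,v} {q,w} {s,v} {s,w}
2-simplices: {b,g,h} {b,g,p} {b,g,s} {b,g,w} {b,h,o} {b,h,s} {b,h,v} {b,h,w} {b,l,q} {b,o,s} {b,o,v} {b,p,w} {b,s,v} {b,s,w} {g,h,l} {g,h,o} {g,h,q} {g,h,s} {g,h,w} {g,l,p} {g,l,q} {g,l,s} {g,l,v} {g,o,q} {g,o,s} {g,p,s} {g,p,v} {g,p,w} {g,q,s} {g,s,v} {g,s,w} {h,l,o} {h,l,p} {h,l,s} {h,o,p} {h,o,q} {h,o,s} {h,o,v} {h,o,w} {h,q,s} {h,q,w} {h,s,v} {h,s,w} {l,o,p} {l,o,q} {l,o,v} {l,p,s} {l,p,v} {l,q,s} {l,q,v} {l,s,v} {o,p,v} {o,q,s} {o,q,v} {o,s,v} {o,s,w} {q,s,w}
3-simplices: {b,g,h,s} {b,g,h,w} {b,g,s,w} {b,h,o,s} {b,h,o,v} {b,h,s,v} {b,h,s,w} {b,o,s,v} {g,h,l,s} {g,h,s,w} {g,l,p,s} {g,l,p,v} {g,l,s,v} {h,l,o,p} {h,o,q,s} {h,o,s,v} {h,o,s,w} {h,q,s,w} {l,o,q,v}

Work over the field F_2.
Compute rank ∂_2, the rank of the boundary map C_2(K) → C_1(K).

n_0=10 n_1=42 n_2=57 n_3=19  [Z2]
∂1: piv[bg,bh,bl,bo,bp,bq,bs,bv,bw] rk=9  ker:gh,gl,go,gp,gq,gs,gv,gw,hl,ho,hp,hq,hs,hv,hw,lo,lp,lq,ls,lv,op,oq,os,ov,ow,ps,pv,pw,qs,qv,qw,sv,sw
∂2: piv[bgh,bgp,bgs,bgw,bho,bhs,bhv,bhw,blq,bos,bov,bpw,bsv,bsw,ghl,gho,ghq,glp,glq,gls,glv,goq,gps,gpv,gqs,gsv,hlo,hlp,hop,how,hqw,lqv] rk=32  ker:ghs,ghw,gos,gpw,gsw,hls,hoq,hos,hov,hqs,hsv,hsw,lop,loq,lov,lps,lpv,lqs,lsv,opv,oqs,oqv,osv,osw,qsw
∂3: piv[bghs,bghw,bgsw,bhos,bhov,bhsv,bhsw,bosv,ghls,glps,glpv,glsv,hlop,hoqs,hosw,hqsw,loqv] rk=17  ker:ghsw,hosv
rk∂_2=32

rank∂_2=32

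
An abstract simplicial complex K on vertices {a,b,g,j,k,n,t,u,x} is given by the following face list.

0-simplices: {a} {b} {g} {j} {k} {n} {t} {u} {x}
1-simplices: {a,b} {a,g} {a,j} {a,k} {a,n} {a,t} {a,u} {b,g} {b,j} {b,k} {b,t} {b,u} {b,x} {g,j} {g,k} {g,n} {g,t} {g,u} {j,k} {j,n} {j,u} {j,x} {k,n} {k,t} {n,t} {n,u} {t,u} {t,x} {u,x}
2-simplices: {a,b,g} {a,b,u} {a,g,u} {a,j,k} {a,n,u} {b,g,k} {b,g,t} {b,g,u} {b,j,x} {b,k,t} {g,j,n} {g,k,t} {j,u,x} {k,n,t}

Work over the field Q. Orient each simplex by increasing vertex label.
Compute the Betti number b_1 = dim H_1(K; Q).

b_1=9

n_0=9 n_1=29 n_2=14  [Q]
∂1: piv[ab,ag,aj,ak,an,at,au,bx] rk=8  ker:bg,bj,bk,bt,bu,gj,gk,gn,gt,gu,jk,jn,ju,jx,kn,kt,nt,nu,tu,tx,ux
∂2: piv[abg,abu,agu,ajk,anu,bgk,bgt,bjx,bkt,gjn,jux,knt] rk=12  ker:bgu,gkt
b_1=(29−8)−12=9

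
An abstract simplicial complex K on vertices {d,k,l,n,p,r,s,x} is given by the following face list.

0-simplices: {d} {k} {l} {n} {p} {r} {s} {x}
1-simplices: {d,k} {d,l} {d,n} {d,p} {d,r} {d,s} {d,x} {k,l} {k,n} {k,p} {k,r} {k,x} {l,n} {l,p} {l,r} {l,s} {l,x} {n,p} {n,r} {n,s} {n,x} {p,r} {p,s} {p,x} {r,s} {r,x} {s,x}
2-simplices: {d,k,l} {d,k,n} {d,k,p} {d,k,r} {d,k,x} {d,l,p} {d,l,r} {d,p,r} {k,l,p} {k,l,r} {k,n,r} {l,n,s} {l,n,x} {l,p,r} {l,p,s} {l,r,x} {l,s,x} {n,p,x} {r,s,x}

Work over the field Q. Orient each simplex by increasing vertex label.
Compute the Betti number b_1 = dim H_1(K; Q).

b_1=4

n_0=8 n_1=27 n_2=19  [Q]
∂1: piv[dk,dl,dn,dp,dr,ds,dx] rk=7  ker:kl,kn,kp,kr,kx,ln,lp,lr,ls,lx,np,nr,ns,nx,pr,ps,px,rs,rx,sx
∂2: piv[dkl,dkn,dkp,dkr,dkx,dlp,dlr,dpr,knr,lns,lnx,lps,lrx,lsx,npx,rsx] rk=16  ker:klp,klr,lpr
b_1=(27−7)−16=4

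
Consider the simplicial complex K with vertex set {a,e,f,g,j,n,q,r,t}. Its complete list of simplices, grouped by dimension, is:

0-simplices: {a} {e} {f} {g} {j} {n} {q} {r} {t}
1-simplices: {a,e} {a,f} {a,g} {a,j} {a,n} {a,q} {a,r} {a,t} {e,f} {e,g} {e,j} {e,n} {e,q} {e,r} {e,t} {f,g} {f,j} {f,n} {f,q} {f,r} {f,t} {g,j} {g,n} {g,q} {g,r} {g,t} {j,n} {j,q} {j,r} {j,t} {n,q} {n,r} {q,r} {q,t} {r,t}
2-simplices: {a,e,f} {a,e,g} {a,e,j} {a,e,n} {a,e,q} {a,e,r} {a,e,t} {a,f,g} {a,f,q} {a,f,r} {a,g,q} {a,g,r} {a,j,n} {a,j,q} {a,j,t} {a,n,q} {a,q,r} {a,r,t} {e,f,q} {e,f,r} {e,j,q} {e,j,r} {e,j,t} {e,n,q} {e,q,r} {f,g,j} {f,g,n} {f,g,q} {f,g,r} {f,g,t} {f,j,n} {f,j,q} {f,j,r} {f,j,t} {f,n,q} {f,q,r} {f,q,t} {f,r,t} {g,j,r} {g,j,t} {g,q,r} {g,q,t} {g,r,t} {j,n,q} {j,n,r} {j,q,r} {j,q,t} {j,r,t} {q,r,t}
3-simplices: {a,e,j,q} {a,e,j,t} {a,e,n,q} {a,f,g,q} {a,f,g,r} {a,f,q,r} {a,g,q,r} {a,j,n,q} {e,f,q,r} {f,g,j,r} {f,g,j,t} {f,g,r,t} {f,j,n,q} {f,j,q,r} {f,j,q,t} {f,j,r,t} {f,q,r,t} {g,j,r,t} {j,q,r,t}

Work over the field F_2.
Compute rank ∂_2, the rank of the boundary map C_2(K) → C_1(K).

rank∂_2=27

n_0=9 n_1=35 n_2=49 n_3=19  [Z2]
∂1: piv[ae,af,ag,aj,an,aq,ar,at] rk=8  ker:ef,eg,ej,en,eq,er,et,fg,fj,fn,fq,fr,ft,gj,gn,gq,gr,gt,jn,jq,jr,jt,nq,nr,qr,qt,rt
∂2: piv[aef,aeg,aej,aen,aeq,aer,aet,afg,afq,afr,agq,agr,ajn,ajq,ajt,anq,aqr,art,ejr,fgj,fgn,fgt,fjn,fjq,fjt,fqt,jnr] rk=27  ker:efq,efr,ejq,ejt,enq,eqr,fgq,fgr,fjr,fnq,fqr,frt,gjr,gjt,gqr,gqt,grt,jnq,jqr,jqt,jrt,qrt
∂3: piv[aejq,aejt,aenq,afgq,afgr,afqr,agqr,ajnq,efqr,fgjr,fgjt,fgrt,fjnq,fjqr,fjqt,fjrt,fqrt] rk=17  ker:gjrt,jqrt
rk∂_2=27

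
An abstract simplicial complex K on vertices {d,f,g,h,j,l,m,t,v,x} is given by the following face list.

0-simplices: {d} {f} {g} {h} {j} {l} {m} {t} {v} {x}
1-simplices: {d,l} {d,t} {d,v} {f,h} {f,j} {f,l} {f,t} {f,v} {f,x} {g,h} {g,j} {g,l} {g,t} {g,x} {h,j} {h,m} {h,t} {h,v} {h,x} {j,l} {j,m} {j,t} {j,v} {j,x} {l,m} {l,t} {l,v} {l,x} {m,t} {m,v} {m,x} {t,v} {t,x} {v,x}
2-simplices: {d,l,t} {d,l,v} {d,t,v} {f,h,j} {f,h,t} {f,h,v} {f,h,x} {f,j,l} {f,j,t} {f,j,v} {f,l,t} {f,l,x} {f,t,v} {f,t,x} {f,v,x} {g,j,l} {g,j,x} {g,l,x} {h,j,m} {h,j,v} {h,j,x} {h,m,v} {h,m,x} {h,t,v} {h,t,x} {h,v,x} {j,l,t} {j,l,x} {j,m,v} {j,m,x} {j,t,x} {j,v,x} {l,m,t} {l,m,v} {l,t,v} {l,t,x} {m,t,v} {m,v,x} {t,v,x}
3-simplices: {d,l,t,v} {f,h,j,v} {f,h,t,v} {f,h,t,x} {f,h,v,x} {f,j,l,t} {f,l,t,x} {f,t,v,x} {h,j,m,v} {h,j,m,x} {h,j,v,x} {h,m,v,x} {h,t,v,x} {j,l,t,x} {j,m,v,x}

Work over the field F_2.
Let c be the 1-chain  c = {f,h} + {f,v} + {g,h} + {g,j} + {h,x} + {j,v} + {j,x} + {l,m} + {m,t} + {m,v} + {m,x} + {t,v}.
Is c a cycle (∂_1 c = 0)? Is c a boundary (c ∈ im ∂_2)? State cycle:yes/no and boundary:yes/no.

cycle:no boundary:no

n_0=10 n_1=34 n_2=39 n_3=15  [Z2]
∂1: piv[dl,dt,dv,fh,fj,fl,fx,gh,hm] rk=9  ker:ft,fv,gj,gl,gt,gx,hj,ht,hv,hx,jl,jm,jt,jv,jx,lm,lt,lv,lx,mt,mv,mx,tv,tx,vx
∂2: piv[dlt,dlv,dtv,fhj,fht,fhv,fhx,fjl,fjt,fjv,flt,flx,ftv,ftx,fvx,gjl,gjx,glx,hjm,hmv,hmx,lmt,lmv] rk=23  ker:hjv,hjx,htv,htx,hvx,jlt,jlx,jmv,jmx,jtx,jvx,ltv,ltx,mtv,mvx,tvx
∂3: piv[dltv,fhjv,fhtv,fhtx,fhvx,fjlt,fltx,ftvx,hjmv,hjmx,hjvx,hmvx,jltx] rk=13  ker:htvx,jmvx
∂1c = {h} + {j} + {l} + {x}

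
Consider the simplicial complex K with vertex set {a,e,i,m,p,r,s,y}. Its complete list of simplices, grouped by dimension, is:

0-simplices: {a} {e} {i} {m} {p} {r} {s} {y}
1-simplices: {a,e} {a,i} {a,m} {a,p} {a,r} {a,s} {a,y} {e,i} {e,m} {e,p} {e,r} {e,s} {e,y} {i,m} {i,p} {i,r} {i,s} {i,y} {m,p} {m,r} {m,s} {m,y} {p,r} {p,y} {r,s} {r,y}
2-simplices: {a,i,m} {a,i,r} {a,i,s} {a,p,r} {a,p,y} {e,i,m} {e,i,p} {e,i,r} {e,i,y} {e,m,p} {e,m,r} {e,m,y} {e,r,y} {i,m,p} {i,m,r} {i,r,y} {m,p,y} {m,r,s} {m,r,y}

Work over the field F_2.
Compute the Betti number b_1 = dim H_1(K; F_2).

b_1=4

n_0=8 n_1=26 n_2=19  [Z2]
∂1: piv[ae,ai,am,ap,ar,as,ay] rk=7  ker:ei,em,ep,er,es,ey,im,ip,ir,is,iy,mp,mr,ms,my,pr,py,rs,ry
∂2: piv[aim,air,ais,apr,apy,eim,eip,eir,eiy,emp,emr,emy,ery,mpy,mrs] rk=15  ker:imp,imr,iry,mry
b_1=(26−7)−15=4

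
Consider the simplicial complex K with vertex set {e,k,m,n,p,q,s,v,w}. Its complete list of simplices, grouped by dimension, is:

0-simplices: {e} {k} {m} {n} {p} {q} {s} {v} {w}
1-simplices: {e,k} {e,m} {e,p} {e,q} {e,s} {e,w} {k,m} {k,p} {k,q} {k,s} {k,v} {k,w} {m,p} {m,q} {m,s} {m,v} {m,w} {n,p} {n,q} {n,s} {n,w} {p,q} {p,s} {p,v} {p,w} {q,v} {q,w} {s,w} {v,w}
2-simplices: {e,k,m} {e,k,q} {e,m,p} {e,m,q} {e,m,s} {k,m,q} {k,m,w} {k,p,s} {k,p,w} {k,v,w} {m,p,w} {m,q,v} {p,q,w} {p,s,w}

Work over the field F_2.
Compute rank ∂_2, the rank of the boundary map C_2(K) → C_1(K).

n_0=9 n_1=29 n_2=14  [Z2]
∂1: piv[ek,em,ep,eq,es,ew,kv,np] rk=8  ker:km,kp,kq,ks,kw,mp,mq,ms,mv,mw,nq,ns,nw,pq,ps,pv,pw,qv,qw,sw,vw
∂2: piv[ekm,ekq,emp,emq,ems,kmw,kps,kpw,kvw,mpw,mqv,pqw,psw] rk=13  ker:kmq
rk∂_2=13

rank∂_2=13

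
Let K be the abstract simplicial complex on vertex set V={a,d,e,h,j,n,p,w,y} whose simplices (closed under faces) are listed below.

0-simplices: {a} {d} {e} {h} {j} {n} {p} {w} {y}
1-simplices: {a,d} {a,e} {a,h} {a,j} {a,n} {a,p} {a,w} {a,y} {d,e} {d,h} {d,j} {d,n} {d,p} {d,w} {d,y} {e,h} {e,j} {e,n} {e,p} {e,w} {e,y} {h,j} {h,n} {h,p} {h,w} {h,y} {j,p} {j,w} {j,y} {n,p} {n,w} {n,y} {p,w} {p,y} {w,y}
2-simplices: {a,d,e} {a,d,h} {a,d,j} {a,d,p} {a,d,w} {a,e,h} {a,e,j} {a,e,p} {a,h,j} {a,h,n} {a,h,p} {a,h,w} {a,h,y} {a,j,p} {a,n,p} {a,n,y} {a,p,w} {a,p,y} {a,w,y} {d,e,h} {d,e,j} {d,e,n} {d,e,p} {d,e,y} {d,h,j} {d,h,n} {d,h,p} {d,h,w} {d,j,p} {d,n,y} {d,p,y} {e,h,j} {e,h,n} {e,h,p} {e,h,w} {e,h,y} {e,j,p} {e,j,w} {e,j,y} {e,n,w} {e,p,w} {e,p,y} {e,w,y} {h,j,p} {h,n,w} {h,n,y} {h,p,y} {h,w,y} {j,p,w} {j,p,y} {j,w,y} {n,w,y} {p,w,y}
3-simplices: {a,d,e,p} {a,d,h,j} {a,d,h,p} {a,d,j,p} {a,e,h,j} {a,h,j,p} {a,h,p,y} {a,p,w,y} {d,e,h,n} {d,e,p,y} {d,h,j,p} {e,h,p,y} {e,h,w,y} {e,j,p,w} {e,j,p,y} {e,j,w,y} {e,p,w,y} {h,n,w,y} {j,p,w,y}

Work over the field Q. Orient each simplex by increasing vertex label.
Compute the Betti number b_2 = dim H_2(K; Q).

n_0=9 n_1=35 n_2=53 n_3=19  [Q]
∂1: piv[ad,ae,ah,aj,an,ap,aw,ay] rk=8  ker:de,dh,dj,dn,dp,dw,dy,eh,ej,en,ep,ew,ey,hj,hn,hp,hw,hy,jp,jw,jy,np,nw,ny,pw,py,wy
∂2: piv[ade,adh,adj,adp,adw,aeh,aej,aep,ahj,ahn,ahp,ahw,ahy,ajp,anp,any,apw,apy,awy,den,dey,dhn,dny,ehw,ejw,ejy,enw] rk=27  ker:deh,dej,dep,dhj,dhp,dhw,djp,dpy,ehj,ehn,ehp,ehy,ejp,epw,epy,ewy,hjp,hnw,hny,hpy,hwy,jpw,jpy,jwy,nwy,pwy
∂3: piv[adep,adhj,adhp,adjp,aehj,ahjp,ahpy,apwy,dehn,depy,ehpy,ehwy,ejpw,ejpy,ejwy,epwy,hnwy] rk=17  ker:dhjp,jpwy
b_2=(53−27)−17=9

b_2=9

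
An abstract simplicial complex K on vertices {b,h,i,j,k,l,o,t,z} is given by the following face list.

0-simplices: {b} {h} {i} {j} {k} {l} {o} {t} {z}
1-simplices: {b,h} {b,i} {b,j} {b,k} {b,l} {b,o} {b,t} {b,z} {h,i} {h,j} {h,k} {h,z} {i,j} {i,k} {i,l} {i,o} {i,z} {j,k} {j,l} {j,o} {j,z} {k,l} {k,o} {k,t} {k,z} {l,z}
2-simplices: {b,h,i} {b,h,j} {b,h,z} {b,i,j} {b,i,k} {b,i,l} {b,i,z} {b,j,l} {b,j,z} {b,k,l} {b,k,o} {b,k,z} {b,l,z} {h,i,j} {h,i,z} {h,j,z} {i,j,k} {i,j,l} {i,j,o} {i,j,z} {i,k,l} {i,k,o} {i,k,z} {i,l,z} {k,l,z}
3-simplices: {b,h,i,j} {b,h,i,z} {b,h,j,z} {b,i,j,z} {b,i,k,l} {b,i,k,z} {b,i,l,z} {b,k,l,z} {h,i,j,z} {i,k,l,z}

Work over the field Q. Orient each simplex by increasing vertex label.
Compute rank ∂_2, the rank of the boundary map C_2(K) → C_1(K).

rank∂_2=16

n_0=9 n_1=26 n_2=25 n_3=10  [Q]
∂1: piv[bh,bi,bj,bk,bl,bo,bt,bz] rk=8  ker:hi,hj,hk,hz,ij,ik,il,io,iz,jk,jl,jo,jz,kl,ko,kt,kz,lz
∂2: piv[bhi,bhj,bhz,bij,bik,bil,biz,bjl,bjz,bkl,bko,bkz,blz,ijk,ijo,iko] rk=16  ker:hij,hiz,hjz,ijl,ijz,ikl,ikz,ilz,klz
∂3: piv[bhij,bhiz,bhjz,bijz,bikl,bikz,bilz,bklz] rk=8  ker:hijz,iklz
rk∂_2=16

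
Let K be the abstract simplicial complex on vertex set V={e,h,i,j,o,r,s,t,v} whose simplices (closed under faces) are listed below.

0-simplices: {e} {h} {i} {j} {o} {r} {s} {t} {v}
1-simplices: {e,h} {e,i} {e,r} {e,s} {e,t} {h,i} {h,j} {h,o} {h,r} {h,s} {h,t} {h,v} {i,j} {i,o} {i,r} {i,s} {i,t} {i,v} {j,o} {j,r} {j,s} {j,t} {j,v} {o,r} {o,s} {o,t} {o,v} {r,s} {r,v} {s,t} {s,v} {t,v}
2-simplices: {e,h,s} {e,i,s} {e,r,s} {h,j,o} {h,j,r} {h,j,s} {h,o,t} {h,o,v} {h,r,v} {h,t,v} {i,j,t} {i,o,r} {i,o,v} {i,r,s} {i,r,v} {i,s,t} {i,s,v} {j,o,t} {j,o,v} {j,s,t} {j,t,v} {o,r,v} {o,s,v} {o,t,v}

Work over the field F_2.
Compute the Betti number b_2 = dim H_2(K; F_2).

b_2=3

n_0=9 n_1=32 n_2=24  [Z2]
∂1: piv[eh,ei,er,es,et,hj,ho,hv] rk=8  ker:hi,hr,hs,ht,ij,io,ir,is,it,iv,jo,jr,js,jt,jv,or,os,ot,ov,rs,rv,st,sv,tv
∂2: piv[ehs,eis,ers,hjo,hjr,hjs,hot,hov,hrv,htv,ijt,ior,iov,irs,irv,ist,isv,jot,jov,jst,osv] rk=21  ker:jtv,orv,otv
b_2=(24−21)−0=3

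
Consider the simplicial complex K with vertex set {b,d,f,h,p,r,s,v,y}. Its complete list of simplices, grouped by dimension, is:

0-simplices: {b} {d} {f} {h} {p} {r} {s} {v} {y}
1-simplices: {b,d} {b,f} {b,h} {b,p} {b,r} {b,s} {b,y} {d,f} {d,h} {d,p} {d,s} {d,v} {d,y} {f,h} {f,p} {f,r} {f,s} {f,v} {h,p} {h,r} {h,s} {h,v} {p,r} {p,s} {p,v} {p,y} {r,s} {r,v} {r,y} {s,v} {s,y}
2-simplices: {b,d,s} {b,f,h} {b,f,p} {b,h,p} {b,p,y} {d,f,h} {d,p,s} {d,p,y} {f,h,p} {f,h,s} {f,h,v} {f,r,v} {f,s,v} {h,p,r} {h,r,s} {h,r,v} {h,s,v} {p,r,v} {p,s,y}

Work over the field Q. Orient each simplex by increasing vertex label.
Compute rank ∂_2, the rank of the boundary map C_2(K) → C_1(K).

n_0=9 n_1=31 n_2=19  [Q]
∂1: piv[bd,bf,bh,bp,br,bs,by,dv] rk=8  ker:df,dh,dp,ds,dy,fh,fp,fr,fs,fv,hp,hr,hs,hv,pr,ps,pv,py,rs,rv,ry,sv,sy
∂2: piv[bds,bfh,bfp,bhp,bpy,dfh,dps,dpy,fhs,fhv,frv,fsv,hpr,hrs,hrv,prv,psy] rk=17  ker:fhp,hsv
rk∂_2=17

rank∂_2=17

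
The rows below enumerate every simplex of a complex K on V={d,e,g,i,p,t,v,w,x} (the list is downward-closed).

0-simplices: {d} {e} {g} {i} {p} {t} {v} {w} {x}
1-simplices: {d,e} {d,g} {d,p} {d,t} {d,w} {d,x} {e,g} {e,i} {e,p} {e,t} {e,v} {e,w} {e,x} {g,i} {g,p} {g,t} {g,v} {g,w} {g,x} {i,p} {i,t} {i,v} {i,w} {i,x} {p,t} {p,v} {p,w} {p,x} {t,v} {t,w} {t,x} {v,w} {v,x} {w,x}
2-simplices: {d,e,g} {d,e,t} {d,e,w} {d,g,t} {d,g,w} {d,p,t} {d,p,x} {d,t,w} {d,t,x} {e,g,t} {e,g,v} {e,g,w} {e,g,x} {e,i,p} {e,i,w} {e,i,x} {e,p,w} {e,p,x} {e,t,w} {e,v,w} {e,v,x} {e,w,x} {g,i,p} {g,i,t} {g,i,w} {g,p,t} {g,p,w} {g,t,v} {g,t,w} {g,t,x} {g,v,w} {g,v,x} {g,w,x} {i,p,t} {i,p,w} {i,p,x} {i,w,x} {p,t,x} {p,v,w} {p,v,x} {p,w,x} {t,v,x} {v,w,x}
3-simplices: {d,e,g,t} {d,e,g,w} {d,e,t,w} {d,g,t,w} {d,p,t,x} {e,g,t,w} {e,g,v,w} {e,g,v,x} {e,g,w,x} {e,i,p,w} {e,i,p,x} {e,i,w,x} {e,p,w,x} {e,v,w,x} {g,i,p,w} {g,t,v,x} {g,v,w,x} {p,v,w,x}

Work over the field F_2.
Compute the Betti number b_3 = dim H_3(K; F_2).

b_3=2

n_0=9 n_1=34 n_2=43 n_3=18  [Z2]
∂1: piv[de,dg,dp,dt,dw,dx,ei,ev] rk=8  ker:eg,ep,et,ew,ex,gi,gp,gt,gv,gw,gx,ip,it,iv,iw,ix,pt,pv,pw,px,tv,tw,tx,vw,vx,wx
∂2: piv[deg,det,dew,dgt,dgw,dpt,dpx,dtw,dtx,egv,egx,eip,eiw,eix,epw,epx,evw,evx,ewx,gip,git,giw,gpt,gtv,pvw] rk=25  ker:egt,egw,etw,gpw,gtw,gtx,gvw,gvx,gwx,ipt,ipw,ipx,iwx,ptx,pvx,pwx,tvx,vwx
∂3: piv[degt,degw,detw,dgtw,dptx,egvw,egvx,egwx,eipw,eipx,eiwx,epwx,evwx,gipw,gtvx,pvwx] rk=16  ker:egtw,gvwx
b_3=(18−16)−0=2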